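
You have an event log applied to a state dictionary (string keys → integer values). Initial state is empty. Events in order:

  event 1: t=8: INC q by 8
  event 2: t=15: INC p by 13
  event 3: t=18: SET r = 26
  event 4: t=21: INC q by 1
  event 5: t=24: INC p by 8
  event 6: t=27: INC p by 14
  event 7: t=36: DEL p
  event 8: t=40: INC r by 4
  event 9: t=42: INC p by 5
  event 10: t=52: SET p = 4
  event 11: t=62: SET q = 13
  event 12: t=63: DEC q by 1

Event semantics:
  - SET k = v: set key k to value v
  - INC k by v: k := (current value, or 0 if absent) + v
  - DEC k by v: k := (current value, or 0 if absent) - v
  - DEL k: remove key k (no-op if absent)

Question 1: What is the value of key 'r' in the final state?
Track key 'r' through all 12 events:
  event 1 (t=8: INC q by 8): r unchanged
  event 2 (t=15: INC p by 13): r unchanged
  event 3 (t=18: SET r = 26): r (absent) -> 26
  event 4 (t=21: INC q by 1): r unchanged
  event 5 (t=24: INC p by 8): r unchanged
  event 6 (t=27: INC p by 14): r unchanged
  event 7 (t=36: DEL p): r unchanged
  event 8 (t=40: INC r by 4): r 26 -> 30
  event 9 (t=42: INC p by 5): r unchanged
  event 10 (t=52: SET p = 4): r unchanged
  event 11 (t=62: SET q = 13): r unchanged
  event 12 (t=63: DEC q by 1): r unchanged
Final: r = 30

Answer: 30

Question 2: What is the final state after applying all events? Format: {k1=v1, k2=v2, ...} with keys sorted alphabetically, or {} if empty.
Answer: {p=4, q=12, r=30}

Derivation:
  after event 1 (t=8: INC q by 8): {q=8}
  after event 2 (t=15: INC p by 13): {p=13, q=8}
  after event 3 (t=18: SET r = 26): {p=13, q=8, r=26}
  after event 4 (t=21: INC q by 1): {p=13, q=9, r=26}
  after event 5 (t=24: INC p by 8): {p=21, q=9, r=26}
  after event 6 (t=27: INC p by 14): {p=35, q=9, r=26}
  after event 7 (t=36: DEL p): {q=9, r=26}
  after event 8 (t=40: INC r by 4): {q=9, r=30}
  after event 9 (t=42: INC p by 5): {p=5, q=9, r=30}
  after event 10 (t=52: SET p = 4): {p=4, q=9, r=30}
  after event 11 (t=62: SET q = 13): {p=4, q=13, r=30}
  after event 12 (t=63: DEC q by 1): {p=4, q=12, r=30}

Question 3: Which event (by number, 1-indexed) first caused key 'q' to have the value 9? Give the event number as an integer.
Answer: 4

Derivation:
Looking for first event where q becomes 9:
  event 1: q = 8
  event 2: q = 8
  event 3: q = 8
  event 4: q 8 -> 9  <-- first match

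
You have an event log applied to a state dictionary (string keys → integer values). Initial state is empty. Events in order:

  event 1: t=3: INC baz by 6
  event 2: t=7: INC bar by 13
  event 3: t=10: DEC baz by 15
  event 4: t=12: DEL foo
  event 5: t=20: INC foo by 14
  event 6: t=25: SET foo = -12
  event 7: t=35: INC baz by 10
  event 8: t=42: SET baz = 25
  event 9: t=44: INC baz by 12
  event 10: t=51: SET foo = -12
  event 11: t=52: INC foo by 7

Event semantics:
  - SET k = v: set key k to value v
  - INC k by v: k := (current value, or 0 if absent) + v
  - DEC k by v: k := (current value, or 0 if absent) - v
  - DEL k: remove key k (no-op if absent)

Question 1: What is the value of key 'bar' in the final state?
Track key 'bar' through all 11 events:
  event 1 (t=3: INC baz by 6): bar unchanged
  event 2 (t=7: INC bar by 13): bar (absent) -> 13
  event 3 (t=10: DEC baz by 15): bar unchanged
  event 4 (t=12: DEL foo): bar unchanged
  event 5 (t=20: INC foo by 14): bar unchanged
  event 6 (t=25: SET foo = -12): bar unchanged
  event 7 (t=35: INC baz by 10): bar unchanged
  event 8 (t=42: SET baz = 25): bar unchanged
  event 9 (t=44: INC baz by 12): bar unchanged
  event 10 (t=51: SET foo = -12): bar unchanged
  event 11 (t=52: INC foo by 7): bar unchanged
Final: bar = 13

Answer: 13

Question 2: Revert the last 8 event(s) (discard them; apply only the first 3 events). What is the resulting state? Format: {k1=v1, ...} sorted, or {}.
Answer: {bar=13, baz=-9}

Derivation:
Keep first 3 events (discard last 8):
  after event 1 (t=3: INC baz by 6): {baz=6}
  after event 2 (t=7: INC bar by 13): {bar=13, baz=6}
  after event 3 (t=10: DEC baz by 15): {bar=13, baz=-9}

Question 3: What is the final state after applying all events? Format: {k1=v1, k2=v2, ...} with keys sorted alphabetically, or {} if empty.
  after event 1 (t=3: INC baz by 6): {baz=6}
  after event 2 (t=7: INC bar by 13): {bar=13, baz=6}
  after event 3 (t=10: DEC baz by 15): {bar=13, baz=-9}
  after event 4 (t=12: DEL foo): {bar=13, baz=-9}
  after event 5 (t=20: INC foo by 14): {bar=13, baz=-9, foo=14}
  after event 6 (t=25: SET foo = -12): {bar=13, baz=-9, foo=-12}
  after event 7 (t=35: INC baz by 10): {bar=13, baz=1, foo=-12}
  after event 8 (t=42: SET baz = 25): {bar=13, baz=25, foo=-12}
  after event 9 (t=44: INC baz by 12): {bar=13, baz=37, foo=-12}
  after event 10 (t=51: SET foo = -12): {bar=13, baz=37, foo=-12}
  after event 11 (t=52: INC foo by 7): {bar=13, baz=37, foo=-5}

Answer: {bar=13, baz=37, foo=-5}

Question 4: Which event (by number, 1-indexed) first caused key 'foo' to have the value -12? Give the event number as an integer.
Answer: 6

Derivation:
Looking for first event where foo becomes -12:
  event 5: foo = 14
  event 6: foo 14 -> -12  <-- first match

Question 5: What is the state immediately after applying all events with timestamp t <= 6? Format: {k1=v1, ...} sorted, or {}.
Apply events with t <= 6 (1 events):
  after event 1 (t=3: INC baz by 6): {baz=6}

Answer: {baz=6}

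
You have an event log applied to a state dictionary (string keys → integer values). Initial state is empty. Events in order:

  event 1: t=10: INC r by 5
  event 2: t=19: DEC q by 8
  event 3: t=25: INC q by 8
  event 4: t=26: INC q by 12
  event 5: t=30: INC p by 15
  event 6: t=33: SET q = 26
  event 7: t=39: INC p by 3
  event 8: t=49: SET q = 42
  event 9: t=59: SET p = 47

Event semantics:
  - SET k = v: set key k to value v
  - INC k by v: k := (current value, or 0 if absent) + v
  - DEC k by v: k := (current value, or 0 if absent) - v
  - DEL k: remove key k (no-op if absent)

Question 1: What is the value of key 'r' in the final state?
Track key 'r' through all 9 events:
  event 1 (t=10: INC r by 5): r (absent) -> 5
  event 2 (t=19: DEC q by 8): r unchanged
  event 3 (t=25: INC q by 8): r unchanged
  event 4 (t=26: INC q by 12): r unchanged
  event 5 (t=30: INC p by 15): r unchanged
  event 6 (t=33: SET q = 26): r unchanged
  event 7 (t=39: INC p by 3): r unchanged
  event 8 (t=49: SET q = 42): r unchanged
  event 9 (t=59: SET p = 47): r unchanged
Final: r = 5

Answer: 5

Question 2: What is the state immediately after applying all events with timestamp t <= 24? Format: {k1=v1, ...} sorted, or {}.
Answer: {q=-8, r=5}

Derivation:
Apply events with t <= 24 (2 events):
  after event 1 (t=10: INC r by 5): {r=5}
  after event 2 (t=19: DEC q by 8): {q=-8, r=5}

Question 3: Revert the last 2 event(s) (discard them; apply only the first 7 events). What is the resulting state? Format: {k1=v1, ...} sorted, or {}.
Keep first 7 events (discard last 2):
  after event 1 (t=10: INC r by 5): {r=5}
  after event 2 (t=19: DEC q by 8): {q=-8, r=5}
  after event 3 (t=25: INC q by 8): {q=0, r=5}
  after event 4 (t=26: INC q by 12): {q=12, r=5}
  after event 5 (t=30: INC p by 15): {p=15, q=12, r=5}
  after event 6 (t=33: SET q = 26): {p=15, q=26, r=5}
  after event 7 (t=39: INC p by 3): {p=18, q=26, r=5}

Answer: {p=18, q=26, r=5}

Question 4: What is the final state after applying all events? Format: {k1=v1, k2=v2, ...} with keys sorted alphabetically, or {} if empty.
  after event 1 (t=10: INC r by 5): {r=5}
  after event 2 (t=19: DEC q by 8): {q=-8, r=5}
  after event 3 (t=25: INC q by 8): {q=0, r=5}
  after event 4 (t=26: INC q by 12): {q=12, r=5}
  after event 5 (t=30: INC p by 15): {p=15, q=12, r=5}
  after event 6 (t=33: SET q = 26): {p=15, q=26, r=5}
  after event 7 (t=39: INC p by 3): {p=18, q=26, r=5}
  after event 8 (t=49: SET q = 42): {p=18, q=42, r=5}
  after event 9 (t=59: SET p = 47): {p=47, q=42, r=5}

Answer: {p=47, q=42, r=5}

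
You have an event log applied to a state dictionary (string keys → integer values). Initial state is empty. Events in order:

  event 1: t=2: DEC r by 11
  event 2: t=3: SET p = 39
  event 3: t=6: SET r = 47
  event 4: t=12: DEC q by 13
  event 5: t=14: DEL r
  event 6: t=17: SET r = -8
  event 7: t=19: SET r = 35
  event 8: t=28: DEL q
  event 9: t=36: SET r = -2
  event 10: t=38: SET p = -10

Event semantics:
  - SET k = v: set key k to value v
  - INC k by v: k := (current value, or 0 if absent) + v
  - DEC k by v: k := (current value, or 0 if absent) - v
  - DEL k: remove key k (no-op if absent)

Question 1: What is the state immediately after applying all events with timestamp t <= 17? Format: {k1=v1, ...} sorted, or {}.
Apply events with t <= 17 (6 events):
  after event 1 (t=2: DEC r by 11): {r=-11}
  after event 2 (t=3: SET p = 39): {p=39, r=-11}
  after event 3 (t=6: SET r = 47): {p=39, r=47}
  after event 4 (t=12: DEC q by 13): {p=39, q=-13, r=47}
  after event 5 (t=14: DEL r): {p=39, q=-13}
  after event 6 (t=17: SET r = -8): {p=39, q=-13, r=-8}

Answer: {p=39, q=-13, r=-8}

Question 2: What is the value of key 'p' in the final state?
Track key 'p' through all 10 events:
  event 1 (t=2: DEC r by 11): p unchanged
  event 2 (t=3: SET p = 39): p (absent) -> 39
  event 3 (t=6: SET r = 47): p unchanged
  event 4 (t=12: DEC q by 13): p unchanged
  event 5 (t=14: DEL r): p unchanged
  event 6 (t=17: SET r = -8): p unchanged
  event 7 (t=19: SET r = 35): p unchanged
  event 8 (t=28: DEL q): p unchanged
  event 9 (t=36: SET r = -2): p unchanged
  event 10 (t=38: SET p = -10): p 39 -> -10
Final: p = -10

Answer: -10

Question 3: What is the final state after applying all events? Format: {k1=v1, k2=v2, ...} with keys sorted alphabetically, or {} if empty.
  after event 1 (t=2: DEC r by 11): {r=-11}
  after event 2 (t=3: SET p = 39): {p=39, r=-11}
  after event 3 (t=6: SET r = 47): {p=39, r=47}
  after event 4 (t=12: DEC q by 13): {p=39, q=-13, r=47}
  after event 5 (t=14: DEL r): {p=39, q=-13}
  after event 6 (t=17: SET r = -8): {p=39, q=-13, r=-8}
  after event 7 (t=19: SET r = 35): {p=39, q=-13, r=35}
  after event 8 (t=28: DEL q): {p=39, r=35}
  after event 9 (t=36: SET r = -2): {p=39, r=-2}
  after event 10 (t=38: SET p = -10): {p=-10, r=-2}

Answer: {p=-10, r=-2}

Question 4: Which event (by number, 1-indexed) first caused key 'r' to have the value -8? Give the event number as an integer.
Answer: 6

Derivation:
Looking for first event where r becomes -8:
  event 1: r = -11
  event 2: r = -11
  event 3: r = 47
  event 4: r = 47
  event 5: r = (absent)
  event 6: r (absent) -> -8  <-- first match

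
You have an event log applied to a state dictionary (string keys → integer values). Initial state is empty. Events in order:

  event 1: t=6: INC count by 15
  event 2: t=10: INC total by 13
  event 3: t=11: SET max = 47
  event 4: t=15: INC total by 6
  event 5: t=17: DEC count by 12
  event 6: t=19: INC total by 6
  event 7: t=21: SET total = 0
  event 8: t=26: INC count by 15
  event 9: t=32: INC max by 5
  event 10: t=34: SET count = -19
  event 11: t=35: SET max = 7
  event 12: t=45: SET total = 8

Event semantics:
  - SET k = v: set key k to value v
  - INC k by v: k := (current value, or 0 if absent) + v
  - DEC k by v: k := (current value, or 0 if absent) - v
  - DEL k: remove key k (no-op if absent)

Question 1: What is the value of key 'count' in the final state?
Answer: -19

Derivation:
Track key 'count' through all 12 events:
  event 1 (t=6: INC count by 15): count (absent) -> 15
  event 2 (t=10: INC total by 13): count unchanged
  event 3 (t=11: SET max = 47): count unchanged
  event 4 (t=15: INC total by 6): count unchanged
  event 5 (t=17: DEC count by 12): count 15 -> 3
  event 6 (t=19: INC total by 6): count unchanged
  event 7 (t=21: SET total = 0): count unchanged
  event 8 (t=26: INC count by 15): count 3 -> 18
  event 9 (t=32: INC max by 5): count unchanged
  event 10 (t=34: SET count = -19): count 18 -> -19
  event 11 (t=35: SET max = 7): count unchanged
  event 12 (t=45: SET total = 8): count unchanged
Final: count = -19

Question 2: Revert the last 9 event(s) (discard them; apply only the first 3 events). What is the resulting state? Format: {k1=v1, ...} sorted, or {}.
Keep first 3 events (discard last 9):
  after event 1 (t=6: INC count by 15): {count=15}
  after event 2 (t=10: INC total by 13): {count=15, total=13}
  after event 3 (t=11: SET max = 47): {count=15, max=47, total=13}

Answer: {count=15, max=47, total=13}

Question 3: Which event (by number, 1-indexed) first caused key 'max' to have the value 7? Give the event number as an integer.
Answer: 11

Derivation:
Looking for first event where max becomes 7:
  event 3: max = 47
  event 4: max = 47
  event 5: max = 47
  event 6: max = 47
  event 7: max = 47
  event 8: max = 47
  event 9: max = 52
  event 10: max = 52
  event 11: max 52 -> 7  <-- first match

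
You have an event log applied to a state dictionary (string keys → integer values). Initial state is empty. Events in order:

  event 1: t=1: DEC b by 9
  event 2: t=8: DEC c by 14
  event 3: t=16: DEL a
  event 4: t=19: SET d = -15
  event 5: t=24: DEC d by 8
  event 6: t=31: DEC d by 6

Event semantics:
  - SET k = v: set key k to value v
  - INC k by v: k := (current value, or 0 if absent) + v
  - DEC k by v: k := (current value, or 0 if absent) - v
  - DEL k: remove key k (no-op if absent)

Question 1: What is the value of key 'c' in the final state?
Answer: -14

Derivation:
Track key 'c' through all 6 events:
  event 1 (t=1: DEC b by 9): c unchanged
  event 2 (t=8: DEC c by 14): c (absent) -> -14
  event 3 (t=16: DEL a): c unchanged
  event 4 (t=19: SET d = -15): c unchanged
  event 5 (t=24: DEC d by 8): c unchanged
  event 6 (t=31: DEC d by 6): c unchanged
Final: c = -14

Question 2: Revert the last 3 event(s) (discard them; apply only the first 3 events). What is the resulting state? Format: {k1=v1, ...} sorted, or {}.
Answer: {b=-9, c=-14}

Derivation:
Keep first 3 events (discard last 3):
  after event 1 (t=1: DEC b by 9): {b=-9}
  after event 2 (t=8: DEC c by 14): {b=-9, c=-14}
  after event 3 (t=16: DEL a): {b=-9, c=-14}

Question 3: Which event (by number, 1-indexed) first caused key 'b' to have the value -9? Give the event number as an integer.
Looking for first event where b becomes -9:
  event 1: b (absent) -> -9  <-- first match

Answer: 1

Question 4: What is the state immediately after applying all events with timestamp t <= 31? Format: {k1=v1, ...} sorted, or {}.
Answer: {b=-9, c=-14, d=-29}

Derivation:
Apply events with t <= 31 (6 events):
  after event 1 (t=1: DEC b by 9): {b=-9}
  after event 2 (t=8: DEC c by 14): {b=-9, c=-14}
  after event 3 (t=16: DEL a): {b=-9, c=-14}
  after event 4 (t=19: SET d = -15): {b=-9, c=-14, d=-15}
  after event 5 (t=24: DEC d by 8): {b=-9, c=-14, d=-23}
  after event 6 (t=31: DEC d by 6): {b=-9, c=-14, d=-29}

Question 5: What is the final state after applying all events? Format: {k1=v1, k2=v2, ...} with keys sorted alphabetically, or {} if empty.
Answer: {b=-9, c=-14, d=-29}

Derivation:
  after event 1 (t=1: DEC b by 9): {b=-9}
  after event 2 (t=8: DEC c by 14): {b=-9, c=-14}
  after event 3 (t=16: DEL a): {b=-9, c=-14}
  after event 4 (t=19: SET d = -15): {b=-9, c=-14, d=-15}
  after event 5 (t=24: DEC d by 8): {b=-9, c=-14, d=-23}
  after event 6 (t=31: DEC d by 6): {b=-9, c=-14, d=-29}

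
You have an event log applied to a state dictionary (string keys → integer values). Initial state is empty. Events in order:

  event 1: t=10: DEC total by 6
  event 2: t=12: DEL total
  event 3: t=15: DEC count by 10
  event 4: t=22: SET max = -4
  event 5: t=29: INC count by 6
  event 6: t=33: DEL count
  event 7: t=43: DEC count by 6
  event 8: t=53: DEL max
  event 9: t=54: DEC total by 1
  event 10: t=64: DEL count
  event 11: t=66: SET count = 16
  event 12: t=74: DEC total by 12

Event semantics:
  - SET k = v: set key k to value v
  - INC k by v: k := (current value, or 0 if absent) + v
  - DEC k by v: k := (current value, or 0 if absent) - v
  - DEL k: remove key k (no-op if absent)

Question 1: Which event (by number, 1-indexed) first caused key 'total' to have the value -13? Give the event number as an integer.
Looking for first event where total becomes -13:
  event 1: total = -6
  event 2: total = (absent)
  event 9: total = -1
  event 10: total = -1
  event 11: total = -1
  event 12: total -1 -> -13  <-- first match

Answer: 12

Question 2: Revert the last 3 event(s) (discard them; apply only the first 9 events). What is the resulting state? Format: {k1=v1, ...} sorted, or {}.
Keep first 9 events (discard last 3):
  after event 1 (t=10: DEC total by 6): {total=-6}
  after event 2 (t=12: DEL total): {}
  after event 3 (t=15: DEC count by 10): {count=-10}
  after event 4 (t=22: SET max = -4): {count=-10, max=-4}
  after event 5 (t=29: INC count by 6): {count=-4, max=-4}
  after event 6 (t=33: DEL count): {max=-4}
  after event 7 (t=43: DEC count by 6): {count=-6, max=-4}
  after event 8 (t=53: DEL max): {count=-6}
  after event 9 (t=54: DEC total by 1): {count=-6, total=-1}

Answer: {count=-6, total=-1}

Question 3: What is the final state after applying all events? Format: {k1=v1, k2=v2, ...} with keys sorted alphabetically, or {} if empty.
  after event 1 (t=10: DEC total by 6): {total=-6}
  after event 2 (t=12: DEL total): {}
  after event 3 (t=15: DEC count by 10): {count=-10}
  after event 4 (t=22: SET max = -4): {count=-10, max=-4}
  after event 5 (t=29: INC count by 6): {count=-4, max=-4}
  after event 6 (t=33: DEL count): {max=-4}
  after event 7 (t=43: DEC count by 6): {count=-6, max=-4}
  after event 8 (t=53: DEL max): {count=-6}
  after event 9 (t=54: DEC total by 1): {count=-6, total=-1}
  after event 10 (t=64: DEL count): {total=-1}
  after event 11 (t=66: SET count = 16): {count=16, total=-1}
  after event 12 (t=74: DEC total by 12): {count=16, total=-13}

Answer: {count=16, total=-13}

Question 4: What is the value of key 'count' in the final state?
Answer: 16

Derivation:
Track key 'count' through all 12 events:
  event 1 (t=10: DEC total by 6): count unchanged
  event 2 (t=12: DEL total): count unchanged
  event 3 (t=15: DEC count by 10): count (absent) -> -10
  event 4 (t=22: SET max = -4): count unchanged
  event 5 (t=29: INC count by 6): count -10 -> -4
  event 6 (t=33: DEL count): count -4 -> (absent)
  event 7 (t=43: DEC count by 6): count (absent) -> -6
  event 8 (t=53: DEL max): count unchanged
  event 9 (t=54: DEC total by 1): count unchanged
  event 10 (t=64: DEL count): count -6 -> (absent)
  event 11 (t=66: SET count = 16): count (absent) -> 16
  event 12 (t=74: DEC total by 12): count unchanged
Final: count = 16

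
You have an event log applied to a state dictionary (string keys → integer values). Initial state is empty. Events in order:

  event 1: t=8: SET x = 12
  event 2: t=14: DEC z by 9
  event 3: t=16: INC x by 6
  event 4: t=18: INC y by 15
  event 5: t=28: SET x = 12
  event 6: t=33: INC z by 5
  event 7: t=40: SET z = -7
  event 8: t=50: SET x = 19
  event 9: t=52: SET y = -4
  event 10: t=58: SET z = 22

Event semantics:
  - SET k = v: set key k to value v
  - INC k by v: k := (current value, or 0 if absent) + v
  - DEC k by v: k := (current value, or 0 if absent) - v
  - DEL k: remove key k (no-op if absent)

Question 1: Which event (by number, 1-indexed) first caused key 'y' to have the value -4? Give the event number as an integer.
Answer: 9

Derivation:
Looking for first event where y becomes -4:
  event 4: y = 15
  event 5: y = 15
  event 6: y = 15
  event 7: y = 15
  event 8: y = 15
  event 9: y 15 -> -4  <-- first match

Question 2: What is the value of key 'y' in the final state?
Answer: -4

Derivation:
Track key 'y' through all 10 events:
  event 1 (t=8: SET x = 12): y unchanged
  event 2 (t=14: DEC z by 9): y unchanged
  event 3 (t=16: INC x by 6): y unchanged
  event 4 (t=18: INC y by 15): y (absent) -> 15
  event 5 (t=28: SET x = 12): y unchanged
  event 6 (t=33: INC z by 5): y unchanged
  event 7 (t=40: SET z = -7): y unchanged
  event 8 (t=50: SET x = 19): y unchanged
  event 9 (t=52: SET y = -4): y 15 -> -4
  event 10 (t=58: SET z = 22): y unchanged
Final: y = -4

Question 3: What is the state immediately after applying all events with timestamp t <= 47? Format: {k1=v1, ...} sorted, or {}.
Answer: {x=12, y=15, z=-7}

Derivation:
Apply events with t <= 47 (7 events):
  after event 1 (t=8: SET x = 12): {x=12}
  after event 2 (t=14: DEC z by 9): {x=12, z=-9}
  after event 3 (t=16: INC x by 6): {x=18, z=-9}
  after event 4 (t=18: INC y by 15): {x=18, y=15, z=-9}
  after event 5 (t=28: SET x = 12): {x=12, y=15, z=-9}
  after event 6 (t=33: INC z by 5): {x=12, y=15, z=-4}
  after event 7 (t=40: SET z = -7): {x=12, y=15, z=-7}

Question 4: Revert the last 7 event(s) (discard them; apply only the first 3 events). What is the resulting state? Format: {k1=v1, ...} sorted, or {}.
Answer: {x=18, z=-9}

Derivation:
Keep first 3 events (discard last 7):
  after event 1 (t=8: SET x = 12): {x=12}
  after event 2 (t=14: DEC z by 9): {x=12, z=-9}
  after event 3 (t=16: INC x by 6): {x=18, z=-9}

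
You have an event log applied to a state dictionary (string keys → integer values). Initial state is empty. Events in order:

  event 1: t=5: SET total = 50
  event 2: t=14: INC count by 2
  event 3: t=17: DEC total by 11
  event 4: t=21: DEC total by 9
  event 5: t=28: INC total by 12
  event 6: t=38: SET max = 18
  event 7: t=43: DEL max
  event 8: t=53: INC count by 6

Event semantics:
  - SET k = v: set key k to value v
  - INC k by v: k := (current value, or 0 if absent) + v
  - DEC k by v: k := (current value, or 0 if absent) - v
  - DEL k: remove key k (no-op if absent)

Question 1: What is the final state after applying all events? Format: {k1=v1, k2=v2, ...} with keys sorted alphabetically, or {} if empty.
  after event 1 (t=5: SET total = 50): {total=50}
  after event 2 (t=14: INC count by 2): {count=2, total=50}
  after event 3 (t=17: DEC total by 11): {count=2, total=39}
  after event 4 (t=21: DEC total by 9): {count=2, total=30}
  after event 5 (t=28: INC total by 12): {count=2, total=42}
  after event 6 (t=38: SET max = 18): {count=2, max=18, total=42}
  after event 7 (t=43: DEL max): {count=2, total=42}
  after event 8 (t=53: INC count by 6): {count=8, total=42}

Answer: {count=8, total=42}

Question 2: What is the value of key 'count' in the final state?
Track key 'count' through all 8 events:
  event 1 (t=5: SET total = 50): count unchanged
  event 2 (t=14: INC count by 2): count (absent) -> 2
  event 3 (t=17: DEC total by 11): count unchanged
  event 4 (t=21: DEC total by 9): count unchanged
  event 5 (t=28: INC total by 12): count unchanged
  event 6 (t=38: SET max = 18): count unchanged
  event 7 (t=43: DEL max): count unchanged
  event 8 (t=53: INC count by 6): count 2 -> 8
Final: count = 8

Answer: 8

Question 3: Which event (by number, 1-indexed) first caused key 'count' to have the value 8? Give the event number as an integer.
Looking for first event where count becomes 8:
  event 2: count = 2
  event 3: count = 2
  event 4: count = 2
  event 5: count = 2
  event 6: count = 2
  event 7: count = 2
  event 8: count 2 -> 8  <-- first match

Answer: 8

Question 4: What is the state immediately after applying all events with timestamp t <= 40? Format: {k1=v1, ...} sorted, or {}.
Answer: {count=2, max=18, total=42}

Derivation:
Apply events with t <= 40 (6 events):
  after event 1 (t=5: SET total = 50): {total=50}
  after event 2 (t=14: INC count by 2): {count=2, total=50}
  after event 3 (t=17: DEC total by 11): {count=2, total=39}
  after event 4 (t=21: DEC total by 9): {count=2, total=30}
  after event 5 (t=28: INC total by 12): {count=2, total=42}
  after event 6 (t=38: SET max = 18): {count=2, max=18, total=42}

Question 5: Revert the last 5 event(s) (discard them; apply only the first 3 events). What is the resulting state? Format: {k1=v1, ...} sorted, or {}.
Keep first 3 events (discard last 5):
  after event 1 (t=5: SET total = 50): {total=50}
  after event 2 (t=14: INC count by 2): {count=2, total=50}
  after event 3 (t=17: DEC total by 11): {count=2, total=39}

Answer: {count=2, total=39}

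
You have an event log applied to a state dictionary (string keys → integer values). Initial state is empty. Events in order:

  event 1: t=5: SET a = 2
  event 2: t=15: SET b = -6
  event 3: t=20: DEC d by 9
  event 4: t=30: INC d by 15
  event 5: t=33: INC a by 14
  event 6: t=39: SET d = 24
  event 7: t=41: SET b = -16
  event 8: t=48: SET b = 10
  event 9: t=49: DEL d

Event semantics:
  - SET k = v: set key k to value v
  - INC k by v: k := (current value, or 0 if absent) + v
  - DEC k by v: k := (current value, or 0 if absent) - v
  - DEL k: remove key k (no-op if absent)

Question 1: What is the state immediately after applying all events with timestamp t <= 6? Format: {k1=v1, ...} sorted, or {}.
Apply events with t <= 6 (1 events):
  after event 1 (t=5: SET a = 2): {a=2}

Answer: {a=2}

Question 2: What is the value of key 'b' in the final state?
Answer: 10

Derivation:
Track key 'b' through all 9 events:
  event 1 (t=5: SET a = 2): b unchanged
  event 2 (t=15: SET b = -6): b (absent) -> -6
  event 3 (t=20: DEC d by 9): b unchanged
  event 4 (t=30: INC d by 15): b unchanged
  event 5 (t=33: INC a by 14): b unchanged
  event 6 (t=39: SET d = 24): b unchanged
  event 7 (t=41: SET b = -16): b -6 -> -16
  event 8 (t=48: SET b = 10): b -16 -> 10
  event 9 (t=49: DEL d): b unchanged
Final: b = 10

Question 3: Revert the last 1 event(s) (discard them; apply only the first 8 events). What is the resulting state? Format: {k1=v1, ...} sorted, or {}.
Keep first 8 events (discard last 1):
  after event 1 (t=5: SET a = 2): {a=2}
  after event 2 (t=15: SET b = -6): {a=2, b=-6}
  after event 3 (t=20: DEC d by 9): {a=2, b=-6, d=-9}
  after event 4 (t=30: INC d by 15): {a=2, b=-6, d=6}
  after event 5 (t=33: INC a by 14): {a=16, b=-6, d=6}
  after event 6 (t=39: SET d = 24): {a=16, b=-6, d=24}
  after event 7 (t=41: SET b = -16): {a=16, b=-16, d=24}
  after event 8 (t=48: SET b = 10): {a=16, b=10, d=24}

Answer: {a=16, b=10, d=24}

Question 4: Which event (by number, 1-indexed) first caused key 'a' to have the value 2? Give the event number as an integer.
Answer: 1

Derivation:
Looking for first event where a becomes 2:
  event 1: a (absent) -> 2  <-- first match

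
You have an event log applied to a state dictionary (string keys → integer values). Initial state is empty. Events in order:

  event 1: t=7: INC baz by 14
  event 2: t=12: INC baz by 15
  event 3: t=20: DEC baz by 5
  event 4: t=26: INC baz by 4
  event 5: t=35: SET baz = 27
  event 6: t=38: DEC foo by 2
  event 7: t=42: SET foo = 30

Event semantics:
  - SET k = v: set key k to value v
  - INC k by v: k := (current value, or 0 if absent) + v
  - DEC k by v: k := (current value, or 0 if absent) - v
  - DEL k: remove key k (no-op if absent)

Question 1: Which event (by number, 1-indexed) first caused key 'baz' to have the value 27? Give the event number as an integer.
Looking for first event where baz becomes 27:
  event 1: baz = 14
  event 2: baz = 29
  event 3: baz = 24
  event 4: baz = 28
  event 5: baz 28 -> 27  <-- first match

Answer: 5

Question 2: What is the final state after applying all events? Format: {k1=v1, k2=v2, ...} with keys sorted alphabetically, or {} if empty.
  after event 1 (t=7: INC baz by 14): {baz=14}
  after event 2 (t=12: INC baz by 15): {baz=29}
  after event 3 (t=20: DEC baz by 5): {baz=24}
  after event 4 (t=26: INC baz by 4): {baz=28}
  after event 5 (t=35: SET baz = 27): {baz=27}
  after event 6 (t=38: DEC foo by 2): {baz=27, foo=-2}
  after event 7 (t=42: SET foo = 30): {baz=27, foo=30}

Answer: {baz=27, foo=30}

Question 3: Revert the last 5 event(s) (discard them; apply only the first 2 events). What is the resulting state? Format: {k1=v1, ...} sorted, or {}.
Keep first 2 events (discard last 5):
  after event 1 (t=7: INC baz by 14): {baz=14}
  after event 2 (t=12: INC baz by 15): {baz=29}

Answer: {baz=29}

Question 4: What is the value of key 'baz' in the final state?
Answer: 27

Derivation:
Track key 'baz' through all 7 events:
  event 1 (t=7: INC baz by 14): baz (absent) -> 14
  event 2 (t=12: INC baz by 15): baz 14 -> 29
  event 3 (t=20: DEC baz by 5): baz 29 -> 24
  event 4 (t=26: INC baz by 4): baz 24 -> 28
  event 5 (t=35: SET baz = 27): baz 28 -> 27
  event 6 (t=38: DEC foo by 2): baz unchanged
  event 7 (t=42: SET foo = 30): baz unchanged
Final: baz = 27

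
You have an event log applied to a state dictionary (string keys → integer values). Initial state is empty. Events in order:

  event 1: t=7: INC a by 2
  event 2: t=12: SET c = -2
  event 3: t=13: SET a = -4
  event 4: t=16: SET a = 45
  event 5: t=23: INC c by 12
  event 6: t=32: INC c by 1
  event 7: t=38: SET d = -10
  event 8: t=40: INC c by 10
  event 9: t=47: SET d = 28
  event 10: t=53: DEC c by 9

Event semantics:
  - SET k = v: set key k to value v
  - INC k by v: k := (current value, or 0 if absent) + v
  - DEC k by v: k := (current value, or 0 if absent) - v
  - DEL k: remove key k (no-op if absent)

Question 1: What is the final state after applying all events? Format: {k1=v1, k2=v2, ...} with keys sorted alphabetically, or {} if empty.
Answer: {a=45, c=12, d=28}

Derivation:
  after event 1 (t=7: INC a by 2): {a=2}
  after event 2 (t=12: SET c = -2): {a=2, c=-2}
  after event 3 (t=13: SET a = -4): {a=-4, c=-2}
  after event 4 (t=16: SET a = 45): {a=45, c=-2}
  after event 5 (t=23: INC c by 12): {a=45, c=10}
  after event 6 (t=32: INC c by 1): {a=45, c=11}
  after event 7 (t=38: SET d = -10): {a=45, c=11, d=-10}
  after event 8 (t=40: INC c by 10): {a=45, c=21, d=-10}
  after event 9 (t=47: SET d = 28): {a=45, c=21, d=28}
  after event 10 (t=53: DEC c by 9): {a=45, c=12, d=28}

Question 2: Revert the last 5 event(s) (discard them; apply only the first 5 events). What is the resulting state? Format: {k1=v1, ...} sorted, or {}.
Answer: {a=45, c=10}

Derivation:
Keep first 5 events (discard last 5):
  after event 1 (t=7: INC a by 2): {a=2}
  after event 2 (t=12: SET c = -2): {a=2, c=-2}
  after event 3 (t=13: SET a = -4): {a=-4, c=-2}
  after event 4 (t=16: SET a = 45): {a=45, c=-2}
  after event 5 (t=23: INC c by 12): {a=45, c=10}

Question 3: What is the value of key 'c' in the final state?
Answer: 12

Derivation:
Track key 'c' through all 10 events:
  event 1 (t=7: INC a by 2): c unchanged
  event 2 (t=12: SET c = -2): c (absent) -> -2
  event 3 (t=13: SET a = -4): c unchanged
  event 4 (t=16: SET a = 45): c unchanged
  event 5 (t=23: INC c by 12): c -2 -> 10
  event 6 (t=32: INC c by 1): c 10 -> 11
  event 7 (t=38: SET d = -10): c unchanged
  event 8 (t=40: INC c by 10): c 11 -> 21
  event 9 (t=47: SET d = 28): c unchanged
  event 10 (t=53: DEC c by 9): c 21 -> 12
Final: c = 12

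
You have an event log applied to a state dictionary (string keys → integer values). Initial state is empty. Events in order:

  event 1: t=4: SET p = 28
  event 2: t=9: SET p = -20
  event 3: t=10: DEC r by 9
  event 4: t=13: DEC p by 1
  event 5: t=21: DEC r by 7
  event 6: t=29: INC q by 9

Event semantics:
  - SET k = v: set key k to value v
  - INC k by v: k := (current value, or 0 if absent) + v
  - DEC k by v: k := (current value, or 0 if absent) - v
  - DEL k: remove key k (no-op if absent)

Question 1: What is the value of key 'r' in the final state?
Answer: -16

Derivation:
Track key 'r' through all 6 events:
  event 1 (t=4: SET p = 28): r unchanged
  event 2 (t=9: SET p = -20): r unchanged
  event 3 (t=10: DEC r by 9): r (absent) -> -9
  event 4 (t=13: DEC p by 1): r unchanged
  event 5 (t=21: DEC r by 7): r -9 -> -16
  event 6 (t=29: INC q by 9): r unchanged
Final: r = -16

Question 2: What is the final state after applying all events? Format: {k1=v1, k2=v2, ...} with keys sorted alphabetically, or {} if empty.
Answer: {p=-21, q=9, r=-16}

Derivation:
  after event 1 (t=4: SET p = 28): {p=28}
  after event 2 (t=9: SET p = -20): {p=-20}
  after event 3 (t=10: DEC r by 9): {p=-20, r=-9}
  after event 4 (t=13: DEC p by 1): {p=-21, r=-9}
  after event 5 (t=21: DEC r by 7): {p=-21, r=-16}
  after event 6 (t=29: INC q by 9): {p=-21, q=9, r=-16}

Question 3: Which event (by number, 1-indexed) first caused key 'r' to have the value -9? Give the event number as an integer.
Looking for first event where r becomes -9:
  event 3: r (absent) -> -9  <-- first match

Answer: 3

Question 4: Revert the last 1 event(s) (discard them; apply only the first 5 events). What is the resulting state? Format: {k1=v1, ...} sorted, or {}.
Answer: {p=-21, r=-16}

Derivation:
Keep first 5 events (discard last 1):
  after event 1 (t=4: SET p = 28): {p=28}
  after event 2 (t=9: SET p = -20): {p=-20}
  after event 3 (t=10: DEC r by 9): {p=-20, r=-9}
  after event 4 (t=13: DEC p by 1): {p=-21, r=-9}
  after event 5 (t=21: DEC r by 7): {p=-21, r=-16}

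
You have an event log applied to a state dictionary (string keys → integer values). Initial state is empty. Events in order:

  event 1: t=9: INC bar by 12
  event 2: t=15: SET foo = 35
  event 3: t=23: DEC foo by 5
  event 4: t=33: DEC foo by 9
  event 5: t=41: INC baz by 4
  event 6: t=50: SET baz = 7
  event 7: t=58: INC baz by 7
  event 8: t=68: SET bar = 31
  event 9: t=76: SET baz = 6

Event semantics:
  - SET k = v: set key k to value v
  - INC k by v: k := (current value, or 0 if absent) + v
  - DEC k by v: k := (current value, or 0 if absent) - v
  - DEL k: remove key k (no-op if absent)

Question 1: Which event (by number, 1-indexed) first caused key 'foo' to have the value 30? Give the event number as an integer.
Answer: 3

Derivation:
Looking for first event where foo becomes 30:
  event 2: foo = 35
  event 3: foo 35 -> 30  <-- first match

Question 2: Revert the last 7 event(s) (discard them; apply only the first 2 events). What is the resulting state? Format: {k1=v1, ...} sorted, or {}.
Answer: {bar=12, foo=35}

Derivation:
Keep first 2 events (discard last 7):
  after event 1 (t=9: INC bar by 12): {bar=12}
  after event 2 (t=15: SET foo = 35): {bar=12, foo=35}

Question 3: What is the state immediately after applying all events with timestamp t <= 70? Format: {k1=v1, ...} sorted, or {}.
Answer: {bar=31, baz=14, foo=21}

Derivation:
Apply events with t <= 70 (8 events):
  after event 1 (t=9: INC bar by 12): {bar=12}
  after event 2 (t=15: SET foo = 35): {bar=12, foo=35}
  after event 3 (t=23: DEC foo by 5): {bar=12, foo=30}
  after event 4 (t=33: DEC foo by 9): {bar=12, foo=21}
  after event 5 (t=41: INC baz by 4): {bar=12, baz=4, foo=21}
  after event 6 (t=50: SET baz = 7): {bar=12, baz=7, foo=21}
  after event 7 (t=58: INC baz by 7): {bar=12, baz=14, foo=21}
  after event 8 (t=68: SET bar = 31): {bar=31, baz=14, foo=21}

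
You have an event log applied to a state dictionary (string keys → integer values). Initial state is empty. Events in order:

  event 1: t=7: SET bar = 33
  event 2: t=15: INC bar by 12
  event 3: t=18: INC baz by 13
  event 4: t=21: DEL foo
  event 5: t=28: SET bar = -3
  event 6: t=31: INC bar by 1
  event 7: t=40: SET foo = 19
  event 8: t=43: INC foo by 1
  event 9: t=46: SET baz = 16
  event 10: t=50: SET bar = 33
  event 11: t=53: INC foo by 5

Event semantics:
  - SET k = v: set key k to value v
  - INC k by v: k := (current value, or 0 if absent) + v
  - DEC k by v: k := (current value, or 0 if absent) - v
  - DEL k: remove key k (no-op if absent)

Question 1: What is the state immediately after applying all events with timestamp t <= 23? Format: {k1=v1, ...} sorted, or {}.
Apply events with t <= 23 (4 events):
  after event 1 (t=7: SET bar = 33): {bar=33}
  after event 2 (t=15: INC bar by 12): {bar=45}
  after event 3 (t=18: INC baz by 13): {bar=45, baz=13}
  after event 4 (t=21: DEL foo): {bar=45, baz=13}

Answer: {bar=45, baz=13}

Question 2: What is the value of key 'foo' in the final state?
Track key 'foo' through all 11 events:
  event 1 (t=7: SET bar = 33): foo unchanged
  event 2 (t=15: INC bar by 12): foo unchanged
  event 3 (t=18: INC baz by 13): foo unchanged
  event 4 (t=21: DEL foo): foo (absent) -> (absent)
  event 5 (t=28: SET bar = -3): foo unchanged
  event 6 (t=31: INC bar by 1): foo unchanged
  event 7 (t=40: SET foo = 19): foo (absent) -> 19
  event 8 (t=43: INC foo by 1): foo 19 -> 20
  event 9 (t=46: SET baz = 16): foo unchanged
  event 10 (t=50: SET bar = 33): foo unchanged
  event 11 (t=53: INC foo by 5): foo 20 -> 25
Final: foo = 25

Answer: 25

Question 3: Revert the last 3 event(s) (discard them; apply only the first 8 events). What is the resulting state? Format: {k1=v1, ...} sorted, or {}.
Answer: {bar=-2, baz=13, foo=20}

Derivation:
Keep first 8 events (discard last 3):
  after event 1 (t=7: SET bar = 33): {bar=33}
  after event 2 (t=15: INC bar by 12): {bar=45}
  after event 3 (t=18: INC baz by 13): {bar=45, baz=13}
  after event 4 (t=21: DEL foo): {bar=45, baz=13}
  after event 5 (t=28: SET bar = -3): {bar=-3, baz=13}
  after event 6 (t=31: INC bar by 1): {bar=-2, baz=13}
  after event 7 (t=40: SET foo = 19): {bar=-2, baz=13, foo=19}
  after event 8 (t=43: INC foo by 1): {bar=-2, baz=13, foo=20}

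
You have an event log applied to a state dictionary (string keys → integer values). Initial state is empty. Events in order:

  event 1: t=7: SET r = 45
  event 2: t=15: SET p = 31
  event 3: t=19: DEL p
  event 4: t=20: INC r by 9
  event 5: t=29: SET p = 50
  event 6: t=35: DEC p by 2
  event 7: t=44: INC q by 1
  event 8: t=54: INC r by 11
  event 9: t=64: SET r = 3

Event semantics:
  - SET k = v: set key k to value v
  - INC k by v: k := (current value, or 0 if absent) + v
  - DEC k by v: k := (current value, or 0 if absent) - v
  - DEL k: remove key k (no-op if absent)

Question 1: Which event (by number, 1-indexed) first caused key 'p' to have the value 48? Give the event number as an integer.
Answer: 6

Derivation:
Looking for first event where p becomes 48:
  event 2: p = 31
  event 3: p = (absent)
  event 5: p = 50
  event 6: p 50 -> 48  <-- first match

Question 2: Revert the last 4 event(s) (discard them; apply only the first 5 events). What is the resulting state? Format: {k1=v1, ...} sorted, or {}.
Keep first 5 events (discard last 4):
  after event 1 (t=7: SET r = 45): {r=45}
  after event 2 (t=15: SET p = 31): {p=31, r=45}
  after event 3 (t=19: DEL p): {r=45}
  after event 4 (t=20: INC r by 9): {r=54}
  after event 5 (t=29: SET p = 50): {p=50, r=54}

Answer: {p=50, r=54}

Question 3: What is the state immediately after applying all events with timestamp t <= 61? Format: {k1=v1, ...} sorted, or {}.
Answer: {p=48, q=1, r=65}

Derivation:
Apply events with t <= 61 (8 events):
  after event 1 (t=7: SET r = 45): {r=45}
  after event 2 (t=15: SET p = 31): {p=31, r=45}
  after event 3 (t=19: DEL p): {r=45}
  after event 4 (t=20: INC r by 9): {r=54}
  after event 5 (t=29: SET p = 50): {p=50, r=54}
  after event 6 (t=35: DEC p by 2): {p=48, r=54}
  after event 7 (t=44: INC q by 1): {p=48, q=1, r=54}
  after event 8 (t=54: INC r by 11): {p=48, q=1, r=65}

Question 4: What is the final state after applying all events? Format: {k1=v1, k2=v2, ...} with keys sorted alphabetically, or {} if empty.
Answer: {p=48, q=1, r=3}

Derivation:
  after event 1 (t=7: SET r = 45): {r=45}
  after event 2 (t=15: SET p = 31): {p=31, r=45}
  after event 3 (t=19: DEL p): {r=45}
  after event 4 (t=20: INC r by 9): {r=54}
  after event 5 (t=29: SET p = 50): {p=50, r=54}
  after event 6 (t=35: DEC p by 2): {p=48, r=54}
  after event 7 (t=44: INC q by 1): {p=48, q=1, r=54}
  after event 8 (t=54: INC r by 11): {p=48, q=1, r=65}
  after event 9 (t=64: SET r = 3): {p=48, q=1, r=3}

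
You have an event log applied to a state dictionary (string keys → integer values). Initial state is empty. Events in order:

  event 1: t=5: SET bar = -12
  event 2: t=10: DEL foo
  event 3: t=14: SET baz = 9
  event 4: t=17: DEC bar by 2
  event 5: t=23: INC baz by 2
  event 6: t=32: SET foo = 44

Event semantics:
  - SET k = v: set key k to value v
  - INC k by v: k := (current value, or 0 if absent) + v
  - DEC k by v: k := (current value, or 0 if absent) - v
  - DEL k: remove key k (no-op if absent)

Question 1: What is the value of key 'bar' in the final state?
Answer: -14

Derivation:
Track key 'bar' through all 6 events:
  event 1 (t=5: SET bar = -12): bar (absent) -> -12
  event 2 (t=10: DEL foo): bar unchanged
  event 3 (t=14: SET baz = 9): bar unchanged
  event 4 (t=17: DEC bar by 2): bar -12 -> -14
  event 5 (t=23: INC baz by 2): bar unchanged
  event 6 (t=32: SET foo = 44): bar unchanged
Final: bar = -14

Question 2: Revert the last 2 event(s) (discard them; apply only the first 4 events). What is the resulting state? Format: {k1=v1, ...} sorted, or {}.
Answer: {bar=-14, baz=9}

Derivation:
Keep first 4 events (discard last 2):
  after event 1 (t=5: SET bar = -12): {bar=-12}
  after event 2 (t=10: DEL foo): {bar=-12}
  after event 3 (t=14: SET baz = 9): {bar=-12, baz=9}
  after event 4 (t=17: DEC bar by 2): {bar=-14, baz=9}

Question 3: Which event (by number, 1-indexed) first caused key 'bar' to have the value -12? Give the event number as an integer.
Answer: 1

Derivation:
Looking for first event where bar becomes -12:
  event 1: bar (absent) -> -12  <-- first match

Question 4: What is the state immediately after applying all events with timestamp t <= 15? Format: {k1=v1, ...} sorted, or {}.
Answer: {bar=-12, baz=9}

Derivation:
Apply events with t <= 15 (3 events):
  after event 1 (t=5: SET bar = -12): {bar=-12}
  after event 2 (t=10: DEL foo): {bar=-12}
  after event 3 (t=14: SET baz = 9): {bar=-12, baz=9}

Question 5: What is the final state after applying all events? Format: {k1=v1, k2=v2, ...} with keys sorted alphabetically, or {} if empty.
  after event 1 (t=5: SET bar = -12): {bar=-12}
  after event 2 (t=10: DEL foo): {bar=-12}
  after event 3 (t=14: SET baz = 9): {bar=-12, baz=9}
  after event 4 (t=17: DEC bar by 2): {bar=-14, baz=9}
  after event 5 (t=23: INC baz by 2): {bar=-14, baz=11}
  after event 6 (t=32: SET foo = 44): {bar=-14, baz=11, foo=44}

Answer: {bar=-14, baz=11, foo=44}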